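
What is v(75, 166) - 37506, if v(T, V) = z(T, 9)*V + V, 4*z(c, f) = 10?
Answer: -36925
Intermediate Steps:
z(c, f) = 5/2 (z(c, f) = (¼)*10 = 5/2)
v(T, V) = 7*V/2 (v(T, V) = 5*V/2 + V = 7*V/2)
v(75, 166) - 37506 = (7/2)*166 - 37506 = 581 - 37506 = -36925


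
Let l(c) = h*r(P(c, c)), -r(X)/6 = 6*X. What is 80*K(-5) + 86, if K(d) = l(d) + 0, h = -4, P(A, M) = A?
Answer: -57514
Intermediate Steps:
r(X) = -36*X
l(c) = 144*c (l(c) = -(-144)*c = 144*c)
K(d) = 144*d (K(d) = 144*d + 0 = 144*d)
80*K(-5) + 86 = 80*(144*(-5)) + 86 = 80*(-720) + 86 = -57600 + 86 = -57514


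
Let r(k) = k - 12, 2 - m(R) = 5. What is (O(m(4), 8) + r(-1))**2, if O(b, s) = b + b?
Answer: 361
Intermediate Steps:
m(R) = -3 (m(R) = 2 - 1*5 = 2 - 5 = -3)
r(k) = -12 + k
O(b, s) = 2*b
(O(m(4), 8) + r(-1))**2 = (2*(-3) + (-12 - 1))**2 = (-6 - 13)**2 = (-19)**2 = 361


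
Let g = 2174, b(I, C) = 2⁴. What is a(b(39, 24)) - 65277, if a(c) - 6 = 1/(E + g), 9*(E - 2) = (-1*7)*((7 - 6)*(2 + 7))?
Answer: -141572798/2169 ≈ -65271.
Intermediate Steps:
b(I, C) = 16
E = -5 (E = 2 + ((-1*7)*((7 - 6)*(2 + 7)))/9 = 2 + (-7*9)/9 = 2 + (⅑)*(-63) = 2 - 7 = -5)
a(c) = 13015/2169 (a(c) = 6 + 1/(-5 + 2174) = 6 + 1/2169 = 13015/2169)
a(b(39, 24)) - 65277 = 13015/2169 - 65277 = -141572798/2169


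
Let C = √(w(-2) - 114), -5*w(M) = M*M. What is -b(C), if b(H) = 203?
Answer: -203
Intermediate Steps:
w(M) = -M²/5 (w(M) = -M*M/5 = -M²/5)
C = I*√2870/5 (C = √(-⅕*(-2)² - 114) = √(-⅕*4 - 114) = √(-⅘ - 114) = √(-574/5) = I*√2870/5 ≈ 10.714*I)
-b(C) = -1*203 = -203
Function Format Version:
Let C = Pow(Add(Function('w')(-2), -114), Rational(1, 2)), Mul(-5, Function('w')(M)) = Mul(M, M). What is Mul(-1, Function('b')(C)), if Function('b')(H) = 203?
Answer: -203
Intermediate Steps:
Function('w')(M) = Mul(Rational(-1, 5), Pow(M, 2)) (Function('w')(M) = Mul(Rational(-1, 5), Mul(M, M)) = Mul(Rational(-1, 5), Pow(M, 2)))
C = Mul(Rational(1, 5), I, Pow(2870, Rational(1, 2))) (C = Pow(Add(Mul(Rational(-1, 5), Pow(-2, 2)), -114), Rational(1, 2)) = Pow(Add(Mul(Rational(-1, 5), 4), -114), Rational(1, 2)) = Pow(Add(Rational(-4, 5), -114), Rational(1, 2)) = Pow(Rational(-574, 5), Rational(1, 2)) = Mul(Rational(1, 5), I, Pow(2870, Rational(1, 2))) ≈ Mul(10.714, I))
Mul(-1, Function('b')(C)) = Mul(-1, 203) = -203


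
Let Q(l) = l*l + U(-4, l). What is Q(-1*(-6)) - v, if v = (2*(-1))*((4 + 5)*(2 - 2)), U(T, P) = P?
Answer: 42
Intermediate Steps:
Q(l) = l + l² (Q(l) = l*l + l = l² + l = l + l²)
v = 0 (v = -18*0 = -2*0 = 0)
Q(-1*(-6)) - v = (-1*(-6))*(1 - 1*(-6)) - 1*0 = 6*(1 + 6) + 0 = 6*7 + 0 = 42 + 0 = 42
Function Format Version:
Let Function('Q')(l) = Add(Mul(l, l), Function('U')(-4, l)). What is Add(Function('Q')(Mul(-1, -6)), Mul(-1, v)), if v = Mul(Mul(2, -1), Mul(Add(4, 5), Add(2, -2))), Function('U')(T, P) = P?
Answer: 42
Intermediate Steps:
Function('Q')(l) = Add(l, Pow(l, 2)) (Function('Q')(l) = Add(Mul(l, l), l) = Add(Pow(l, 2), l) = Add(l, Pow(l, 2)))
v = 0 (v = Mul(-2, Mul(9, 0)) = Mul(-2, 0) = 0)
Add(Function('Q')(Mul(-1, -6)), Mul(-1, v)) = Add(Mul(Mul(-1, -6), Add(1, Mul(-1, -6))), Mul(-1, 0)) = Add(Mul(6, Add(1, 6)), 0) = Add(Mul(6, 7), 0) = Add(42, 0) = 42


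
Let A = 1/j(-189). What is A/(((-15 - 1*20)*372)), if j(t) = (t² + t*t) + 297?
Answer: -1/934041780 ≈ -1.0706e-9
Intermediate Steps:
j(t) = 297 + 2*t² (j(t) = (t² + t²) + 297 = 2*t² + 297 = 297 + 2*t²)
A = 1/71739 (A = 1/(297 + 2*(-189)²) = 1/(297 + 2*35721) = 1/(297 + 71442) = 1/71739 ≈ 1.3939e-5)
A/(((-15 - 1*20)*372)) = 1/(71739*(((-15 - 1*20)*372))) = 1/(71739*(((-15 - 20)*372))) = 1/(71739*((-35*372))) = (1/71739)/(-13020) = (1/71739)*(-1/13020) = -1/934041780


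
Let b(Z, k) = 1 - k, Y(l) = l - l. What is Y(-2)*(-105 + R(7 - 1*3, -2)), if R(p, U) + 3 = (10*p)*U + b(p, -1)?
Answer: 0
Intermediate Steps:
Y(l) = 0
R(p, U) = -1 + 10*U*p (R(p, U) = -3 + ((10*p)*U + (1 - 1*(-1))) = -3 + (10*U*p + (1 + 1)) = -3 + (10*U*p + 2) = -3 + (2 + 10*U*p) = -1 + 10*U*p)
Y(-2)*(-105 + R(7 - 1*3, -2)) = 0*(-105 + (-1 + 10*(-2)*(7 - 1*3))) = 0*(-105 + (-1 + 10*(-2)*(7 - 3))) = 0*(-105 + (-1 + 10*(-2)*4)) = 0*(-105 + (-1 - 80)) = 0*(-105 - 81) = 0*(-186) = 0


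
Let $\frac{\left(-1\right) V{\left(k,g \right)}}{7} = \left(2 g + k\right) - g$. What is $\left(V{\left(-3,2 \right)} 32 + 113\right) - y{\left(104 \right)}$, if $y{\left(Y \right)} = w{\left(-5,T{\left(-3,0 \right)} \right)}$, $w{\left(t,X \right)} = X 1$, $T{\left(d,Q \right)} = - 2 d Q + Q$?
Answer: $337$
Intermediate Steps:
$T{\left(d,Q \right)} = Q - 2 Q d$ ($T{\left(d,Q \right)} = - 2 Q d + Q = Q - 2 Q d$)
$w{\left(t,X \right)} = X$
$y{\left(Y \right)} = 0$ ($y{\left(Y \right)} = 0 \left(1 - -6\right) = 0 \left(1 + 6\right) = 0 \cdot 7 = 0$)
$V{\left(k,g \right)} = - 7 g - 7 k$ ($V{\left(k,g \right)} = - 7 \left(\left(2 g + k\right) - g\right) = - 7 \left(\left(k + 2 g\right) - g\right) = - 7 \left(g + k\right) = - 7 g - 7 k$)
$\left(V{\left(-3,2 \right)} 32 + 113\right) - y{\left(104 \right)} = \left(\left(\left(-7\right) 2 - -21\right) 32 + 113\right) - 0 = \left(\left(-14 + 21\right) 32 + 113\right) + 0 = \left(7 \cdot 32 + 113\right) + 0 = \left(224 + 113\right) + 0 = 337 + 0 = 337$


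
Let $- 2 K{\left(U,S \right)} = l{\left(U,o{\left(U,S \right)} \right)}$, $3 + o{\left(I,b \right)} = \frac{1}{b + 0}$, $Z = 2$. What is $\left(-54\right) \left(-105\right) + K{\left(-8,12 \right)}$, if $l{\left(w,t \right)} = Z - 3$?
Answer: $\frac{11341}{2} \approx 5670.5$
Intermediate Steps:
$o{\left(I,b \right)} = -3 + \frac{1}{b}$ ($o{\left(I,b \right)} = -3 + \frac{1}{b + 0} = -3 + \frac{1}{b}$)
$l{\left(w,t \right)} = -1$ ($l{\left(w,t \right)} = 2 - 3 = -1$)
$K{\left(U,S \right)} = \frac{1}{2}$ ($K{\left(U,S \right)} = \left(- \frac{1}{2}\right) \left(-1\right) = \frac{1}{2}$)
$\left(-54\right) \left(-105\right) + K{\left(-8,12 \right)} = \left(-54\right) \left(-105\right) + \frac{1}{2} = 5670 + \frac{1}{2} = \frac{11341}{2}$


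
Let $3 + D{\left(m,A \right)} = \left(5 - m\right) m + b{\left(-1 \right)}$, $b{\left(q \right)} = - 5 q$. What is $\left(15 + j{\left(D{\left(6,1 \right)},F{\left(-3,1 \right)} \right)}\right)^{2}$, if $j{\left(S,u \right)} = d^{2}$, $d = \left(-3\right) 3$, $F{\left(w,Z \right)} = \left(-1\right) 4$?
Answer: $9216$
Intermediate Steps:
$F{\left(w,Z \right)} = -4$
$D{\left(m,A \right)} = 2 + m \left(5 - m\right)$ ($D{\left(m,A \right)} = -3 + \left(\left(5 - m\right) m - -5\right) = -3 + \left(m \left(5 - m\right) + 5\right) = -3 + \left(5 + m \left(5 - m\right)\right) = 2 + m \left(5 - m\right)$)
$d = -9$
$j{\left(S,u \right)} = 81$ ($j{\left(S,u \right)} = \left(-9\right)^{2} = 81$)
$\left(15 + j{\left(D{\left(6,1 \right)},F{\left(-3,1 \right)} \right)}\right)^{2} = \left(15 + 81\right)^{2} = 96^{2} = 9216$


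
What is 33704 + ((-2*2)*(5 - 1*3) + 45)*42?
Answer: 35258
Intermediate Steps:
33704 + ((-2*2)*(5 - 1*3) + 45)*42 = 33704 + (-4*(5 - 3) + 45)*42 = 33704 + (-4*2 + 45)*42 = 33704 + (-8 + 45)*42 = 33704 + 37*42 = 33704 + 1554 = 35258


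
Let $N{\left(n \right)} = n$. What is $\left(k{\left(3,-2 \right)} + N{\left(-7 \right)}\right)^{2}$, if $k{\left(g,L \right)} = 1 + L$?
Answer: $64$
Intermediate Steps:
$\left(k{\left(3,-2 \right)} + N{\left(-7 \right)}\right)^{2} = \left(\left(1 - 2\right) - 7\right)^{2} = \left(-1 - 7\right)^{2} = \left(-8\right)^{2} = 64$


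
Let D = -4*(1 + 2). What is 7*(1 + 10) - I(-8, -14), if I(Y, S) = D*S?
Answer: -91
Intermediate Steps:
D = -12 (D = -4*3 = -12)
I(Y, S) = -12*S
7*(1 + 10) - I(-8, -14) = 7*(1 + 10) - (-12)*(-14) = 7*11 - 1*168 = 77 - 168 = -91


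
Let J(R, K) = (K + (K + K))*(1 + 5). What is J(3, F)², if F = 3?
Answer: 2916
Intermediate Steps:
J(R, K) = 18*K (J(R, K) = (K + 2*K)*6 = (3*K)*6 = 18*K)
J(3, F)² = (18*3)² = 54² = 2916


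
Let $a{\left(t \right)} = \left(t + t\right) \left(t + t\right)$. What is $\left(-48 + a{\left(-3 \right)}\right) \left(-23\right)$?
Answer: $276$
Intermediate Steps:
$a{\left(t \right)} = 4 t^{2}$ ($a{\left(t \right)} = 2 t 2 t = 4 t^{2}$)
$\left(-48 + a{\left(-3 \right)}\right) \left(-23\right) = \left(-48 + 4 \left(-3\right)^{2}\right) \left(-23\right) = \left(-48 + 4 \cdot 9\right) \left(-23\right) = \left(-48 + 36\right) \left(-23\right) = \left(-12\right) \left(-23\right) = 276$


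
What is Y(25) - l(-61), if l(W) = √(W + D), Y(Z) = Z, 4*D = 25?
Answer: 25 - I*√219/2 ≈ 25.0 - 7.3993*I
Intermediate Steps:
D = 25/4 (D = (¼)*25 = 25/4 ≈ 6.2500)
l(W) = √(25/4 + W) (l(W) = √(W + 25/4) = √(25/4 + W))
Y(25) - l(-61) = 25 - √(25 + 4*(-61))/2 = 25 - √(25 - 244)/2 = 25 - √(-219)/2 = 25 - I*√219/2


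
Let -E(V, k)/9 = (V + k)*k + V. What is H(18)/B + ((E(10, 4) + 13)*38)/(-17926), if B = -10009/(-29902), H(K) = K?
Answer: 4934698619/89710667 ≈ 55.007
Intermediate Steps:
E(V, k) = -9*V - 9*k*(V + k) (E(V, k) = -9*((V + k)*k + V) = -9*(k*(V + k) + V) = -9*(V + k*(V + k)) = -9*V - 9*k*(V + k))
B = 10009/29902 (B = -10009*(-1/29902) = 10009/29902 ≈ 0.33473)
H(18)/B + ((E(10, 4) + 13)*38)/(-17926) = 18/(10009/29902) + (((-9*10 - 9*4² - 9*10*4) + 13)*38)/(-17926) = 18*(29902/10009) + (((-90 - 9*16 - 360) + 13)*38)*(-1/17926) = 538236/10009 + (((-90 - 144 - 360) + 13)*38)*(-1/17926) = 538236/10009 + ((-594 + 13)*38)*(-1/17926) = 538236/10009 - 581*38*(-1/17926) = 538236/10009 - 22078*(-1/17926) = 538236/10009 + 11039/8963 = 4934698619/89710667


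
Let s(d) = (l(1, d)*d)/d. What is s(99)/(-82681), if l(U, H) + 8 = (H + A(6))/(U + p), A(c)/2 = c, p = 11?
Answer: -5/330724 ≈ -1.5118e-5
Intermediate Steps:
A(c) = 2*c
l(U, H) = -8 + (12 + H)/(11 + U) (l(U, H) = -8 + (H + 2*6)/(U + 11) = -8 + (H + 12)/(11 + U) = -8 + (12 + H)/(11 + U))
s(d) = -7 + d/12 (s(d) = (((-76 + d - 8*1)/(11 + 1))*d)/d = (((-76 + d - 8)/12)*d)/d = (((-84 + d)/12)*d)/d = ((-7 + d/12)*d)/d = (d*(-7 + d/12))/d = -7 + d/12)
s(99)/(-82681) = (-7 + (1/12)*99)/(-82681) = (-7 + 33/4)*(-1/82681) = (5/4)*(-1/82681) = -5/330724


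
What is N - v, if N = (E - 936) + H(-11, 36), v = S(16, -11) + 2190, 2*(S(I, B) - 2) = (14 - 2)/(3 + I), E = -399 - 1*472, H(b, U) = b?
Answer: -76196/19 ≈ -4010.3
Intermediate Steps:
E = -871 (E = -399 - 472 = -871)
S(I, B) = 2 + 6/(3 + I) (S(I, B) = 2 + ((14 - 2)/(3 + I))/2 = 2 + (12/(3 + I))/2 = 2 + 6/(3 + I))
v = 41654/19 (v = 2*(6 + 16)/(3 + 16) + 2190 = 2*22/19 + 2190 = 2*(1/19)*22 + 2190 = 44/19 + 2190 = 41654/19 ≈ 2192.3)
N = -1818 (N = (-871 - 936) - 11 = -1807 - 11 = -1818)
N - v = -1818 - 1*41654/19 = -1818 - 41654/19 = -76196/19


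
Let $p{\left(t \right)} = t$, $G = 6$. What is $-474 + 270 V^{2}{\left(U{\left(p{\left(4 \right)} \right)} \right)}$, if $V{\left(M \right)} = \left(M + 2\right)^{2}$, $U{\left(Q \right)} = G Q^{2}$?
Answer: $24903939846$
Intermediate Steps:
$U{\left(Q \right)} = 6 Q^{2}$
$V{\left(M \right)} = \left(2 + M\right)^{2}$
$-474 + 270 V^{2}{\left(U{\left(p{\left(4 \right)} \right)} \right)} = -474 + 270 \left(\left(2 + 6 \cdot 4^{2}\right)^{2}\right)^{2} = -474 + 270 \left(\left(2 + 6 \cdot 16\right)^{2}\right)^{2} = -474 + 270 \left(\left(2 + 96\right)^{2}\right)^{2} = -474 + 270 \left(98^{2}\right)^{2} = -474 + 270 \cdot 9604^{2} = -474 + 270 \cdot 92236816 = -474 + 24903940320 = 24903939846$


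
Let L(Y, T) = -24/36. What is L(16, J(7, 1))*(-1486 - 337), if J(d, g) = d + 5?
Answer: 3646/3 ≈ 1215.3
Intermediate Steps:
J(d, g) = 5 + d
L(Y, T) = -⅔ (L(Y, T) = -24*1/36 = -⅔)
L(16, J(7, 1))*(-1486 - 337) = -2*(-1486 - 337)/3 = -⅔*(-1823) = 3646/3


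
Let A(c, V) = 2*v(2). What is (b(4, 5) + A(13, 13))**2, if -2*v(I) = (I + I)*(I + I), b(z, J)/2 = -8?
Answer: 1024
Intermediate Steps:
b(z, J) = -16 (b(z, J) = 2*(-8) = -16)
v(I) = -2*I**2 (v(I) = -(I + I)*(I + I)/2 = -2*I*2*I/2 = -2*I**2)
A(c, V) = -16 (A(c, V) = 2*(-2*2**2) = 2*(-2*4) = 2*(-8) = -16)
(b(4, 5) + A(13, 13))**2 = (-16 - 16)**2 = (-32)**2 = 1024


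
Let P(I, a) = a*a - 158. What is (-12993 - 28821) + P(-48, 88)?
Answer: -34228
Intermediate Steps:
P(I, a) = -158 + a² (P(I, a) = a² - 158 = -158 + a²)
(-12993 - 28821) + P(-48, 88) = (-12993 - 28821) + (-158 + 88²) = -41814 + (-158 + 7744) = -41814 + 7586 = -34228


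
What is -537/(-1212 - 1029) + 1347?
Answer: 1006388/747 ≈ 1347.2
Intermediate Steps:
-537/(-1212 - 1029) + 1347 = -537/(-2241) + 1347 = -1/2241*(-537) + 1347 = 179/747 + 1347 = 1006388/747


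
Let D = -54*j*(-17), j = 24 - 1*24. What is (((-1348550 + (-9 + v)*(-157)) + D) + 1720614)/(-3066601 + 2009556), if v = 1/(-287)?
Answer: -107188056/303371915 ≈ -0.35332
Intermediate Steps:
v = -1/287 ≈ -0.0034843
j = 0 (j = 24 - 24 = 0)
D = 0 (D = -54*0*(-17) = 0*(-17) = 0)
(((-1348550 + (-9 + v)*(-157)) + D) + 1720614)/(-3066601 + 2009556) = (((-1348550 + (-9 - 1/287)*(-157)) + 0) + 1720614)/(-3066601 + 2009556) = (((-1348550 - 2584/287*(-157)) + 0) + 1720614)/(-1057045) = (((-1348550 + 405688/287) + 0) + 1720614)*(-1/1057045) = ((-386628162/287 + 0) + 1720614)*(-1/1057045) = (-386628162/287 + 1720614)*(-1/1057045) = (107188056/287)*(-1/1057045) = -107188056/303371915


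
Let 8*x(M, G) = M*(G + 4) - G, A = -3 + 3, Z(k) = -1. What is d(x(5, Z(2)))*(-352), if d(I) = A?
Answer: 0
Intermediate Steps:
A = 0
x(M, G) = -G/8 + M*(4 + G)/8 (x(M, G) = (M*(G + 4) - G)/8 = (M*(4 + G) - G)/8 = (-G + M*(4 + G))/8 = -G/8 + M*(4 + G)/8)
d(I) = 0
d(x(5, Z(2)))*(-352) = 0*(-352) = 0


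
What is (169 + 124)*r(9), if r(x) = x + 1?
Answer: 2930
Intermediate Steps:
r(x) = 1 + x
(169 + 124)*r(9) = (169 + 124)*(1 + 9) = 293*10 = 2930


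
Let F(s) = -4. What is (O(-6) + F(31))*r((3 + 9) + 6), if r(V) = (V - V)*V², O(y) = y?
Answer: 0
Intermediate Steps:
r(V) = 0 (r(V) = 0*V² = 0)
(O(-6) + F(31))*r((3 + 9) + 6) = (-6 - 4)*0 = -10*0 = 0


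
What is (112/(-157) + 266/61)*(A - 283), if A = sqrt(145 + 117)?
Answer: -9885190/9577 + 34930*sqrt(262)/9577 ≈ -973.14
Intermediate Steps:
A = sqrt(262) ≈ 16.186
(112/(-157) + 266/61)*(A - 283) = (112/(-157) + 266/61)*(sqrt(262) - 283) = (112*(-1/157) + 266*(1/61))*(-283 + sqrt(262)) = (-112/157 + 266/61)*(-283 + sqrt(262)) = 34930*(-283 + sqrt(262))/9577 = -9885190/9577 + 34930*sqrt(262)/9577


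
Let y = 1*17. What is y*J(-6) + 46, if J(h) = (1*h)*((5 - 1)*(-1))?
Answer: 454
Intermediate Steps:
J(h) = -4*h (J(h) = h*(4*(-1)) = h*(-4) = -4*h)
y = 17
y*J(-6) + 46 = 17*(-4*(-6)) + 46 = 17*24 + 46 = 408 + 46 = 454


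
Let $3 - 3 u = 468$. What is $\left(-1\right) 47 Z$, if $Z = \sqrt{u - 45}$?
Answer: $- 470 i \sqrt{2} \approx - 664.68 i$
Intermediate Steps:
$u = -155$ ($u = 1 - 156 = -155$)
$Z = 10 i \sqrt{2}$ ($Z = \sqrt{-155 - 45} = \sqrt{-200} = 10 i \sqrt{2} \approx 14.142 i$)
$\left(-1\right) 47 Z = \left(-1\right) 47 \cdot 10 i \sqrt{2} = - 47 \cdot 10 i \sqrt{2} = - 470 i \sqrt{2}$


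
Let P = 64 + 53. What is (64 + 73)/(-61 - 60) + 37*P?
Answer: 523672/121 ≈ 4327.9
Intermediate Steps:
P = 117
(64 + 73)/(-61 - 60) + 37*P = (64 + 73)/(-61 - 60) + 37*117 = 137/(-121) + 4329 = 137*(-1/121) + 4329 = -137/121 + 4329 = 523672/121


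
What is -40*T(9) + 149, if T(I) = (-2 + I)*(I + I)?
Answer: -4891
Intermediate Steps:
T(I) = 2*I*(-2 + I) (T(I) = (-2 + I)*(2*I) = 2*I*(-2 + I))
-40*T(9) + 149 = -80*9*(-2 + 9) + 149 = -80*9*7 + 149 = -40*126 + 149 = -5040 + 149 = -4891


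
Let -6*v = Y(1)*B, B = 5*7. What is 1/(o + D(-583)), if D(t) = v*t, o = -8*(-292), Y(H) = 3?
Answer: 2/25077 ≈ 7.9754e-5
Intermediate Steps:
o = 2336
B = 35
v = -35/2 ≈ -17.500
D(t) = -35*t/2
1/(o + D(-583)) = 1/(2336 - 35/2*(-583)) = 1/(2336 + 20405/2) = 1/(25077/2) = 2/25077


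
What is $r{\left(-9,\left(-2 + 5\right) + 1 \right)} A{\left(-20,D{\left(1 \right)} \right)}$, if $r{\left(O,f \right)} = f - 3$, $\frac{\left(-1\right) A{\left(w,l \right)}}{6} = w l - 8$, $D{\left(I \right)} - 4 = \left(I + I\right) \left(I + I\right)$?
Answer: $1008$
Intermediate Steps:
$D{\left(I \right)} = 4 + 4 I^{2}$ ($D{\left(I \right)} = 4 + \left(I + I\right) \left(I + I\right) = 4 + 2 I 2 I = 4 + 4 I^{2}$)
$A{\left(w,l \right)} = 48 - 6 l w$ ($A{\left(w,l \right)} = - 6 \left(w l - 8\right) = - 6 \left(l w - 8\right) = - 6 \left(-8 + l w\right) = 48 - 6 l w$)
$r{\left(O,f \right)} = -3 + f$ ($r{\left(O,f \right)} = f - 3 = -3 + f$)
$r{\left(-9,\left(-2 + 5\right) + 1 \right)} A{\left(-20,D{\left(1 \right)} \right)} = \left(-3 + \left(\left(-2 + 5\right) + 1\right)\right) \left(48 - 6 \left(4 + 4 \cdot 1^{2}\right) \left(-20\right)\right) = \left(-3 + \left(3 + 1\right)\right) \left(48 - 6 \left(4 + 4 \cdot 1\right) \left(-20\right)\right) = \left(-3 + 4\right) \left(48 - 6 \left(4 + 4\right) \left(-20\right)\right) = 1 \left(48 - 48 \left(-20\right)\right) = 1 \left(48 + 960\right) = 1 \cdot 1008 = 1008$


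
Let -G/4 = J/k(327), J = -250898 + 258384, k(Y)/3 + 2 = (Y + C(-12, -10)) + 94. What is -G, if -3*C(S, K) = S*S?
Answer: 29944/1113 ≈ 26.904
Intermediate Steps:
C(S, K) = -S²/3 (C(S, K) = -S*S/3 = -S²/3)
k(Y) = 132 + 3*Y (k(Y) = -6 + 3*((Y - ⅓*(-12)²) + 94) = -6 + 3*((Y - ⅓*144) + 94) = -6 + 3*((Y - 48) + 94) = -6 + 3*((-48 + Y) + 94) = -6 + 3*(46 + Y) = -6 + (138 + 3*Y) = 132 + 3*Y)
J = 7486
G = -29944/1113 (G = -29944/(132 + 3*327) = -29944/(132 + 981) = -29944/1113 ≈ -26.904)
-G = -1*(-29944/1113) = 29944/1113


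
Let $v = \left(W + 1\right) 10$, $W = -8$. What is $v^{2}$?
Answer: $4900$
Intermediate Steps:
$v = -70$ ($v = \left(-8 + 1\right) 10 = \left(-7\right) 10 = -70$)
$v^{2} = \left(-70\right)^{2} = 4900$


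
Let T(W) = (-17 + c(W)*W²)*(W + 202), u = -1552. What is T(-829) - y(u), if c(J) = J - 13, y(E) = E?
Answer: 362817902305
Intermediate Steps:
c(J) = -13 + J
T(W) = (-17 + W²*(-13 + W))*(202 + W) (T(W) = (-17 + (-13 + W)*W²)*(W + 202) = (-17 + W²*(-13 + W))*(202 + W))
T(-829) - y(u) = (-3434 + (-829)⁴ - 2626*(-829)² - 17*(-829) + 189*(-829)³) - 1*(-1552) = (-3434 + 472300192081 - 2626*687241 + 14093 + 189*(-569722789)) + 1552 = (-3434 + 472300192081 - 1804694866 + 14093 - 107677607121) + 1552 = 362817900753 + 1552 = 362817902305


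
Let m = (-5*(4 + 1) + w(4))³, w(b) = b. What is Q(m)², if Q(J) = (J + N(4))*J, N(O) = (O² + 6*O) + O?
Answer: 7286096910497769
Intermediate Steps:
N(O) = O² + 7*O
m = -9261 (m = (-5*(4 + 1) + 4)³ = (-5*5 + 4)³ = (-25 + 4)³ = (-21)³ = -9261)
Q(J) = J*(44 + J) (Q(J) = (J + 4*(7 + 4))*J = (J + 4*11)*J = (J + 44)*J = (44 + J)*J = J*(44 + J))
Q(m)² = (-9261*(44 - 9261))² = (-9261*(-9217))² = 85358637² = 7286096910497769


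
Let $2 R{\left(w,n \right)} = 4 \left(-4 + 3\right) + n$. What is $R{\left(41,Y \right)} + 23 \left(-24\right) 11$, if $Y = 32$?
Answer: $-6058$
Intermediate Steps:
$R{\left(w,n \right)} = -2 + \frac{n}{2}$ ($R{\left(w,n \right)} = \frac{4 \left(-4 + 3\right) + n}{2} = \frac{4 \left(-1\right) + n}{2} = \frac{-4 + n}{2} = -2 + \frac{n}{2}$)
$R{\left(41,Y \right)} + 23 \left(-24\right) 11 = \left(-2 + \frac{1}{2} \cdot 32\right) + 23 \left(-24\right) 11 = \left(-2 + 16\right) - 6072 = 14 - 6072 = -6058$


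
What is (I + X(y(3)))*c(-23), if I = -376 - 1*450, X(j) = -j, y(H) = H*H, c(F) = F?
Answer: 19205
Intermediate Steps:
y(H) = H²
I = -826 (I = -376 - 450 = -826)
(I + X(y(3)))*c(-23) = (-826 - 1*3²)*(-23) = (-826 - 1*9)*(-23) = (-826 - 9)*(-23) = -835*(-23) = 19205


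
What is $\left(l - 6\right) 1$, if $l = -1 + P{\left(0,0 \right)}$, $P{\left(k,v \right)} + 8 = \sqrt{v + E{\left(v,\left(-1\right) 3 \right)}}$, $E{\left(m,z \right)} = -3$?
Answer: $-15 + i \sqrt{3} \approx -15.0 + 1.732 i$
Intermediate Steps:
$P{\left(k,v \right)} = -8 + \sqrt{-3 + v}$ ($P{\left(k,v \right)} = -8 + \sqrt{v - 3} = -8 + \sqrt{-3 + v}$)
$l = -9 + i \sqrt{3}$ ($l = -1 - \left(8 - \sqrt{-3 + 0}\right) = -1 - \left(8 - \sqrt{-3}\right) = -1 - \left(8 - i \sqrt{3}\right) = -9 + i \sqrt{3} \approx -9.0 + 1.732 i$)
$\left(l - 6\right) 1 = \left(\left(-9 + i \sqrt{3}\right) - 6\right) 1 = \left(-15 + i \sqrt{3}\right) 1 = -15 + i \sqrt{3}$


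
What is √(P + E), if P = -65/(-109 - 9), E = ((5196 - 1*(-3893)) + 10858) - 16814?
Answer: √43631562/118 ≈ 55.978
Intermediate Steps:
E = 3133 (E = ((5196 + 3893) + 10858) - 16814 = (9089 + 10858) - 16814 = 19947 - 16814 = 3133)
P = 65/118 (P = -65/(-118) = -1/118*(-65) = 65/118 ≈ 0.55085)
√(P + E) = √(65/118 + 3133) = √(369759/118) = √43631562/118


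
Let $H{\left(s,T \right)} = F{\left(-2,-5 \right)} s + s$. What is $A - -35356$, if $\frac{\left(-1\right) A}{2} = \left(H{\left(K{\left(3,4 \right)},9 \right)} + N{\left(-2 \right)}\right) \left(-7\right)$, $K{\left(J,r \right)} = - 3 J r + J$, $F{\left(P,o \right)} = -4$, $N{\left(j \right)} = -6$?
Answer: $36658$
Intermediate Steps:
$K{\left(J,r \right)} = J - 3 J r$ ($K{\left(J,r \right)} = - 3 J r + J = J - 3 J r$)
$H{\left(s,T \right)} = - 3 s$ ($H{\left(s,T \right)} = - 4 s + s = - 3 s$)
$A = 1302$ ($A = - 2 \left(- 3 \cdot 3 \left(1 - 12\right) - 6\right) \left(-7\right) = - 2 \left(- 3 \cdot 3 \left(-11\right) - 6\right) \left(-7\right) = - 2 \left(\left(-3\right) \left(-33\right) - 6\right) \left(-7\right) = - 2 \left(99 - 6\right) \left(-7\right) = - 2 \cdot 93 \left(-7\right) = \left(-2\right) \left(-651\right) = 1302$)
$A - -35356 = 1302 - -35356 = 1302 + 35356 = 36658$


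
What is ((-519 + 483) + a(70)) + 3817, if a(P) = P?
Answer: 3851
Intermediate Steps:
((-519 + 483) + a(70)) + 3817 = ((-519 + 483) + 70) + 3817 = (-36 + 70) + 3817 = 34 + 3817 = 3851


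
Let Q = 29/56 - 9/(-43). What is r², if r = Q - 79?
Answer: 35525087361/5798464 ≈ 6126.6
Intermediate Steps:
Q = 1751/2408 (Q = 29*(1/56) - 9*(-1/43) = 29/56 + 9/43 = 1751/2408 ≈ 0.72716)
r = -188481/2408 (r = 1751/2408 - 79 = -188481/2408 ≈ -78.273)
r² = (-188481/2408)² = 35525087361/5798464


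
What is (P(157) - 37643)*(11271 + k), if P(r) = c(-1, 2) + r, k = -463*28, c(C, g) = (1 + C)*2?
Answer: 63463798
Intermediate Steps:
c(C, g) = 2 + 2*C
k = -12964
P(r) = r (P(r) = (2 + 2*(-1)) + r = (2 - 2) + r = 0 + r = r)
(P(157) - 37643)*(11271 + k) = (157 - 37643)*(11271 - 12964) = -37486*(-1693) = 63463798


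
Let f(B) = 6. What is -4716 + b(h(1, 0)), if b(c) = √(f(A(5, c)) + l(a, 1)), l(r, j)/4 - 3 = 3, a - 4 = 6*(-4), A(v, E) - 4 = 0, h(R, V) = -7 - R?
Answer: -4716 + √30 ≈ -4710.5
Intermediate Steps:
A(v, E) = 4 (A(v, E) = 4 + 0 = 4)
a = -20 (a = 4 + 6*(-4) = 4 - 24 = -20)
l(r, j) = 24 (l(r, j) = 12 + 4*3 = 12 + 12 = 24)
b(c) = √30 (b(c) = √(6 + 24) = √30)
-4716 + b(h(1, 0)) = -4716 + √30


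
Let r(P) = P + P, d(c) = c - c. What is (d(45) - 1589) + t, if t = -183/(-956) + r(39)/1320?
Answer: -20884112/13145 ≈ -1588.8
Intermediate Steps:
d(c) = 0
r(P) = 2*P
t = 3293/13145 (t = -183/(-956) + (2*39)/1320 = -183*(-1/956) + 78*(1/1320) = 183/956 + 13/220 = 3293/13145 ≈ 0.25051)
(d(45) - 1589) + t = (0 - 1589) + 3293/13145 = -1589 + 3293/13145 = -20884112/13145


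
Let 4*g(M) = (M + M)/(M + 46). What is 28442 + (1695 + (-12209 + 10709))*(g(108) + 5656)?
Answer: 87120139/77 ≈ 1.1314e+6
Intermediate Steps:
g(M) = M/(2*(46 + M)) (g(M) = ((M + M)/(M + 46))/4 = ((2*M)/(46 + M))/4 = (2*M/(46 + M))/4 = M/(2*(46 + M)))
28442 + (1695 + (-12209 + 10709))*(g(108) + 5656) = 28442 + (1695 + (-12209 + 10709))*((1/2)*108/(46 + 108) + 5656) = 28442 + (1695 - 1500)*((1/2)*108/154 + 5656) = 28442 + 195*((1/2)*108*(1/154) + 5656) = 28442 + 195*(27/77 + 5656) = 28442 + 195*(435539/77) = 28442 + 84930105/77 = 87120139/77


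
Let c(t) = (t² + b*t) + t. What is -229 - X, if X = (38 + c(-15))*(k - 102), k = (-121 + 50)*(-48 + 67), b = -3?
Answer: 424914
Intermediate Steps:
c(t) = t² - 2*t (c(t) = (t² - 3*t) + t = t² - 2*t)
k = -1349 (k = -71*19 = -1349)
X = -425143 (X = (38 - 15*(-2 - 15))*(-1349 - 102) = (38 - 15*(-17))*(-1451) = (38 + 255)*(-1451) = 293*(-1451) = -425143)
-229 - X = -229 - 1*(-425143) = -229 + 425143 = 424914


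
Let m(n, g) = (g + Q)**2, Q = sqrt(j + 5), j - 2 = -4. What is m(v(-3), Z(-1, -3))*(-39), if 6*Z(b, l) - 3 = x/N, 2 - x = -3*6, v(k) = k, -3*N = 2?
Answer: -3627/4 + 351*sqrt(3) ≈ -298.80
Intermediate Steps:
j = -2 (j = 2 - 4 = -2)
Q = sqrt(3) (Q = sqrt(-2 + 5) = sqrt(3) ≈ 1.7320)
N = -2/3 (N = -1/3*2 = -2/3 ≈ -0.66667)
x = 20 (x = 2 - (-3)*6 = 2 - 1*(-18) = 2 + 18 = 20)
Z(b, l) = -9/2 (Z(b, l) = 1/2 + (20/(-2/3))/6 = 1/2 + (20*(-3/2))/6 = 1/2 + (1/6)*(-30) = 1/2 - 5 = -9/2)
m(n, g) = (g + sqrt(3))**2
m(v(-3), Z(-1, -3))*(-39) = (-9/2 + sqrt(3))**2*(-39) = -39*(-9/2 + sqrt(3))**2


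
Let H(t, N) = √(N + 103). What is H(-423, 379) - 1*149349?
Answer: -149349 + √482 ≈ -1.4933e+5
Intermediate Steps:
H(t, N) = √(103 + N)
H(-423, 379) - 1*149349 = √(103 + 379) - 1*149349 = √482 - 149349 = -149349 + √482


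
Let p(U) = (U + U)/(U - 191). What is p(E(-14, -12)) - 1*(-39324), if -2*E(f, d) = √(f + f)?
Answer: 717427063/18244 + 191*I*√7/18244 ≈ 39324.0 + 0.027699*I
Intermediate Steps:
E(f, d) = -√2*√f/2 (E(f, d) = -√(f + f)/2 = -√2*√f/2)
p(U) = 2*U/(-191 + U) (p(U) = (2*U)/(-191 + U) = 2*U/(-191 + U))
p(E(-14, -12)) - 1*(-39324) = 2*(-√2*√(-14)/2)/(-191 - √2*√(-14)/2) - 1*(-39324) = 2*(-√2*I*√14/2)/(-191 - √2*I*√14/2) + 39324 = 2*(-I*√7)/(-191 - I*√7) + 39324 = -2*I*√7/(-191 - I*√7) + 39324 = 39324 - 2*I*√7/(-191 - I*√7)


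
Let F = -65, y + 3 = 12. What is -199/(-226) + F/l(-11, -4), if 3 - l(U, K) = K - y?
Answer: -5753/1808 ≈ -3.1820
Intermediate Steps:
y = 9 (y = -3 + 12 = 9)
l(U, K) = 12 - K (l(U, K) = 3 - (K - 1*9) = 3 - (K - 9) = 3 - (-9 + K) = 3 + (9 - K) = 12 - K)
-199/(-226) + F/l(-11, -4) = -199/(-226) - 65/(12 - 1*(-4)) = -199*(-1/226) - 65/(12 + 4) = 199/226 - 65/16 = -5753/1808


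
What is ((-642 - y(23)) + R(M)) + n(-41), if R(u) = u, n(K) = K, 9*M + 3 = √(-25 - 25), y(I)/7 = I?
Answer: -2533/3 + 5*I*√2/9 ≈ -844.33 + 0.78567*I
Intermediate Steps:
y(I) = 7*I
M = -⅓ + 5*I*√2/9 (M = -⅓ + √(-25 - 25)/9 = -⅓ + √(-50)/9 = -⅓ + (5*I*√2)/9 = -⅓ + 5*I*√2/9 ≈ -0.33333 + 0.78567*I)
((-642 - y(23)) + R(M)) + n(-41) = ((-642 - 7*23) + (-⅓ + 5*I*√2/9)) - 41 = ((-642 - 1*161) + (-⅓ + 5*I*√2/9)) - 41 = ((-642 - 161) + (-⅓ + 5*I*√2/9)) - 41 = (-803 + (-⅓ + 5*I*√2/9)) - 41 = (-2410/3 + 5*I*√2/9) - 41 = -2533/3 + 5*I*√2/9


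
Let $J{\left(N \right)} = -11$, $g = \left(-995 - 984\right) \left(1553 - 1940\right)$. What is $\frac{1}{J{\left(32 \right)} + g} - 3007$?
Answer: $- \frac{2302947033}{765862} \approx -3007.0$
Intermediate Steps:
$g = 765873$ ($g = \left(-1979\right) \left(-387\right) = 765873$)
$\frac{1}{J{\left(32 \right)} + g} - 3007 = \frac{1}{-11 + 765873} - 3007 = \frac{1}{765862} - 3007 = - \frac{2302947033}{765862}$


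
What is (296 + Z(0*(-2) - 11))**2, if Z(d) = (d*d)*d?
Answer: 1071225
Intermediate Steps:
Z(d) = d**3 (Z(d) = d**2*d = d**3)
(296 + Z(0*(-2) - 11))**2 = (296 + (0*(-2) - 11)**3)**2 = (296 + (0 - 11)**3)**2 = (296 + (-11)**3)**2 = (296 - 1331)**2 = (-1035)**2 = 1071225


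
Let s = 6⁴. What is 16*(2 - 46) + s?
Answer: 592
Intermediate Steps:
s = 1296
16*(2 - 46) + s = 16*(2 - 46) + 1296 = 16*(-44) + 1296 = -704 + 1296 = 592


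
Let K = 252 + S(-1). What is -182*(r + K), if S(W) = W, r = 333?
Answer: -106288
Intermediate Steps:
K = 251 (K = 252 - 1 = 251)
-182*(r + K) = -182*(333 + 251) = -182*584 = -106288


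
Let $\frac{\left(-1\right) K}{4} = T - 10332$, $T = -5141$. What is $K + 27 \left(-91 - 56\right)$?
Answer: $57923$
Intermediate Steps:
$K = 61892$ ($K = - 4 \left(-5141 - 10332\right) = \left(-4\right) \left(-15473\right) = 61892$)
$K + 27 \left(-91 - 56\right) = 61892 + 27 \left(-91 - 56\right) = 61892 + 27 \left(-147\right) = 61892 - 3969 = 57923$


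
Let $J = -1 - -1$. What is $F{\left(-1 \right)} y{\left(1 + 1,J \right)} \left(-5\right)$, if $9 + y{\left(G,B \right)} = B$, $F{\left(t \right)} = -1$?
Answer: $-45$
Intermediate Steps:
$J = 0$ ($J = -1 + 1 = 0$)
$y{\left(G,B \right)} = -9 + B$
$F{\left(-1 \right)} y{\left(1 + 1,J \right)} \left(-5\right) = - (-9 + 0) \left(-5\right) = \left(-1\right) \left(-9\right) \left(-5\right) = 9 \left(-5\right) = -45$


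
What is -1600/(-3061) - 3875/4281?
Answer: -5011775/13104141 ≈ -0.38246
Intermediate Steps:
-1600/(-3061) - 3875/4281 = -1600*(-1/3061) - 3875*1/4281 = 1600/3061 - 3875/4281 = -5011775/13104141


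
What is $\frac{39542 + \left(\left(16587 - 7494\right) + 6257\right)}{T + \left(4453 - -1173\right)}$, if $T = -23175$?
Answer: $- \frac{54892}{17549} \approx -3.1279$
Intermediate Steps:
$\frac{39542 + \left(\left(16587 - 7494\right) + 6257\right)}{T + \left(4453 - -1173\right)} = \frac{39542 + \left(\left(16587 - 7494\right) + 6257\right)}{-23175 + \left(4453 - -1173\right)} = \frac{39542 + \left(9093 + 6257\right)}{-23175 + \left(4453 + 1173\right)} = \frac{39542 + 15350}{-23175 + 5626} = \frac{54892}{-17549} = 54892 \left(- \frac{1}{17549}\right) = - \frac{54892}{17549}$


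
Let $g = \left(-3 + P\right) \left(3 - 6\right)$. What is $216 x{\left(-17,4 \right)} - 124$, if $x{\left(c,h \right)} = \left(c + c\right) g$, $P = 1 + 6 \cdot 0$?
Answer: $-44188$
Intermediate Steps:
$P = 1$ ($P = 1 + 0 = 1$)
$g = 6$ ($g = \left(-3 + 1\right) \left(3 - 6\right) = - 2 \left(3 - 6\right) = \left(-2\right) \left(-3\right) = 6$)
$x{\left(c,h \right)} = 12 c$ ($x{\left(c,h \right)} = \left(c + c\right) 6 = 2 c 6 = 12 c$)
$216 x{\left(-17,4 \right)} - 124 = 216 \cdot 12 \left(-17\right) - 124 = 216 \left(-204\right) - 124 = -44064 - 124 = -44188$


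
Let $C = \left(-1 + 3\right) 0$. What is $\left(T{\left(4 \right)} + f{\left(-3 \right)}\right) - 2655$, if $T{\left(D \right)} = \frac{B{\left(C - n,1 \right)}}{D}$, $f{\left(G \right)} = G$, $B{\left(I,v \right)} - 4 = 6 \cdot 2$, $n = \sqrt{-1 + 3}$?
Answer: $-2654$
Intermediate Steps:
$C = 0$ ($C = 2 \cdot 0 = 0$)
$n = \sqrt{2} \approx 1.4142$
$B{\left(I,v \right)} = 16$ ($B{\left(I,v \right)} = 4 + 6 \cdot 2 = 4 + 12 = 16$)
$T{\left(D \right)} = \frac{16}{D}$
$\left(T{\left(4 \right)} + f{\left(-3 \right)}\right) - 2655 = \left(\frac{16}{4} - 3\right) - 2655 = \left(16 \cdot \frac{1}{4} - 3\right) - 2655 = \left(4 - 3\right) - 2655 = 1 - 2655 = -2654$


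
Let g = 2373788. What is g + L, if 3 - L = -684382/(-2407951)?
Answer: 5715971727859/2407951 ≈ 2.3738e+6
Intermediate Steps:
L = 6539471/2407951 (L = 3 - (-684382)/(-2407951) = 3 - (-684382)*(-1)/2407951 = 3 - 1*684382/2407951 = 3 - 684382/2407951 = 6539471/2407951 ≈ 2.7158)
g + L = 2373788 + 6539471/2407951 = 5715971727859/2407951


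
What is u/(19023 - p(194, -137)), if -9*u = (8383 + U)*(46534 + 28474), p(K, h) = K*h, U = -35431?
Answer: 676272128/136803 ≈ 4943.4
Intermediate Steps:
u = 676272128/3 (u = -(8383 - 35431)*(46534 + 28474)/9 = -(-9016)*75008/3 = -⅑*(-2028816384) = 676272128/3 ≈ 2.2542e+8)
u/(19023 - p(194, -137)) = 676272128/(3*(19023 - 194*(-137))) = 676272128/(3*(19023 - 1*(-26578))) = 676272128/(3*(19023 + 26578)) = (676272128/3)/45601 = (676272128/3)*(1/45601) = 676272128/136803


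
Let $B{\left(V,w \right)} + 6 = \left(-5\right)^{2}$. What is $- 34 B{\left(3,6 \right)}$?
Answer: $-646$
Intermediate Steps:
$B{\left(V,w \right)} = 19$ ($B{\left(V,w \right)} = -6 + \left(-5\right)^{2} = -6 + 25 = 19$)
$- 34 B{\left(3,6 \right)} = \left(-34\right) 19 = -646$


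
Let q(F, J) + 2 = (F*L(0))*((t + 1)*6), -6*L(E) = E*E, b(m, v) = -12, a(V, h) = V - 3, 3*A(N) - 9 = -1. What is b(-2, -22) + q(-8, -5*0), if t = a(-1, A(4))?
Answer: -14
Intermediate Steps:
A(N) = 8/3 (A(N) = 3 + (⅓)*(-1) = 3 - ⅓ = 8/3)
a(V, h) = -3 + V
t = -4 (t = -3 - 1 = -4)
L(E) = -E²/6 (L(E) = -E*E/6 = -E²/6)
q(F, J) = -2 (q(F, J) = -2 + (F*(-⅙*0²))*((-4 + 1)*6) = -2 + (F*(-⅙*0))*(-3*6) = -2 + (F*0)*(-18) = -2 + 0*(-18) = -2 + 0 = -2)
b(-2, -22) + q(-8, -5*0) = -12 - 2 = -14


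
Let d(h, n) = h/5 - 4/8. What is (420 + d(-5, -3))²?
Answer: 700569/4 ≈ 1.7514e+5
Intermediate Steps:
d(h, n) = -½ + h/5 (d(h, n) = h*(⅕) - 4*⅛ = h/5 - ½ = -½ + h/5)
(420 + d(-5, -3))² = (420 + (-½ + (⅕)*(-5)))² = (420 + (-½ - 1))² = (420 - 3/2)² = (837/2)² = 700569/4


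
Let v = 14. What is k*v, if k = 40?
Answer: 560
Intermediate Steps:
k*v = 40*14 = 560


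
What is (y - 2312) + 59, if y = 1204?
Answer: -1049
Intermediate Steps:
(y - 2312) + 59 = (1204 - 2312) + 59 = -1108 + 59 = -1049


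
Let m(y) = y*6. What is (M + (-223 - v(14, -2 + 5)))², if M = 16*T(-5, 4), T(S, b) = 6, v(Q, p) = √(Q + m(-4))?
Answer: (127 + I*√10)² ≈ 16119.0 + 803.22*I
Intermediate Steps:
m(y) = 6*y
v(Q, p) = √(-24 + Q) (v(Q, p) = √(Q + 6*(-4)) = √(Q - 24) = √(-24 + Q))
M = 96 (M = 16*6 = 96)
(M + (-223 - v(14, -2 + 5)))² = (96 + (-223 - √(-24 + 14)))² = (96 + (-223 - √(-10)))² = (96 + (-223 - I*√10))² = (-127 - I*√10)²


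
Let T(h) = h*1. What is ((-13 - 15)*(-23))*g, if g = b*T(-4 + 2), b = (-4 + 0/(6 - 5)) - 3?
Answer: 9016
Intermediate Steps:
b = -7 (b = (-4 + 0/1) - 3 = (-4 + 1*0) - 3 = (-4 + 0) - 3 = -4 - 3 = -7)
T(h) = h
g = 14 (g = -7*(-4 + 2) = -7*(-2) = 14)
((-13 - 15)*(-23))*g = ((-13 - 15)*(-23))*14 = -28*(-23)*14 = 644*14 = 9016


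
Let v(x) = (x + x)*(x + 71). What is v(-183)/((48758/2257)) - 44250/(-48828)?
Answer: 376639378261/198396302 ≈ 1898.4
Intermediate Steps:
v(x) = 2*x*(71 + x) (v(x) = (2*x)*(71 + x) = 2*x*(71 + x))
v(-183)/((48758/2257)) - 44250/(-48828) = (2*(-183)*(71 - 183))/((48758/2257)) - 44250/(-48828) = (2*(-183)*(-112))/((48758*(1/2257))) - 44250*(-1/48828) = 40992/(48758/2257) + 7375/8138 = 40992*(2257/48758) + 7375/8138 = 46259472/24379 + 7375/8138 = 376639378261/198396302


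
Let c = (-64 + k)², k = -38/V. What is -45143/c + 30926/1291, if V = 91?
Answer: 580098023491/44362689804 ≈ 13.076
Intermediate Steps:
k = -38/91 ≈ -0.41758
c = 34363044/8281 (c = (-64 - 38/91)² = (-5862/91)² = 34363044/8281 ≈ 4149.6)
-45143/c + 30926/1291 = -45143/34363044/8281 + 30926/1291 = -45143*8281/34363044 + 30926*(1/1291) = -373829183/34363044 + 30926/1291 = 580098023491/44362689804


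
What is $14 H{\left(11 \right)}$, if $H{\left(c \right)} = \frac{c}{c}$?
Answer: $14$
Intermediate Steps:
$H{\left(c \right)} = 1$
$14 H{\left(11 \right)} = 14 \cdot 1 = 14$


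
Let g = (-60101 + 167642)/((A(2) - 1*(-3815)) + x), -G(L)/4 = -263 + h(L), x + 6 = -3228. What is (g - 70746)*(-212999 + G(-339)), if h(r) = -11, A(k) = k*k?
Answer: 971901797523/65 ≈ 1.4952e+10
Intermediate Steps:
A(k) = k**2
x = -3234 (x = -6 - 3228 = -3234)
G(L) = 1096 (G(L) = -4*(-263 - 11) = -4*(-274) = 1096)
g = 11949/65 (g = (-60101 + 167642)/((2**2 - 1*(-3815)) - 3234) = 107541/((4 + 3815) - 3234) = 107541/(3819 - 3234) = 107541/585 = 107541*(1/585) = 11949/65 ≈ 183.83)
(g - 70746)*(-212999 + G(-339)) = (11949/65 - 70746)*(-212999 + 1096) = -4586541/65*(-211903) = 971901797523/65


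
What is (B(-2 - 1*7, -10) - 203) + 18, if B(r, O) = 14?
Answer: -171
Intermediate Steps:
(B(-2 - 1*7, -10) - 203) + 18 = (14 - 203) + 18 = -189 + 18 = -171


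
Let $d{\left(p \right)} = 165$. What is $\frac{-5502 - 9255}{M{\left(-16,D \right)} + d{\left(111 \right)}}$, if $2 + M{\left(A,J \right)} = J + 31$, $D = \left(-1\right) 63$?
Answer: $- \frac{14757}{131} \approx -112.65$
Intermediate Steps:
$D = -63$
$M{\left(A,J \right)} = 29 + J$ ($M{\left(A,J \right)} = -2 + \left(J + 31\right) = -2 + \left(31 + J\right) = 29 + J$)
$\frac{-5502 - 9255}{M{\left(-16,D \right)} + d{\left(111 \right)}} = \frac{-5502 - 9255}{\left(29 - 63\right) + 165} = - \frac{14757}{-34 + 165} = - \frac{14757}{131}$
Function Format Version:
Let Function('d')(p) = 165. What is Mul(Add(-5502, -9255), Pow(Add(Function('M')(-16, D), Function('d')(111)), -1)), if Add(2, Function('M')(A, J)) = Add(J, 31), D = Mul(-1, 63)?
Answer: Rational(-14757, 131) ≈ -112.65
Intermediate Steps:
D = -63
Function('M')(A, J) = Add(29, J) (Function('M')(A, J) = Add(-2, Add(J, 31)) = Add(-2, Add(31, J)) = Add(29, J))
Mul(Add(-5502, -9255), Pow(Add(Function('M')(-16, D), Function('d')(111)), -1)) = Mul(Add(-5502, -9255), Pow(Add(Add(29, -63), 165), -1)) = Mul(-14757, Pow(Add(-34, 165), -1)) = Mul(-14757, Pow(131, -1)) = Mul(-14757, Rational(1, 131)) = Rational(-14757, 131)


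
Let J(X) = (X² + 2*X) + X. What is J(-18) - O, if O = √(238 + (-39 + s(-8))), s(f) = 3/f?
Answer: 270 - √3178/4 ≈ 255.91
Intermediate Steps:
J(X) = X² + 3*X
O = √3178/4 (O = √(238 + (-39 + 3/(-8))) = √(238 + (-39 + 3*(-⅛))) = √(238 + (-39 - 3/8)) = √(238 - 315/8) = √(1589/8) = √3178/4 ≈ 14.093)
J(-18) - O = -18*(3 - 18) - √3178/4 = -18*(-15) - √3178/4 = 270 - √3178/4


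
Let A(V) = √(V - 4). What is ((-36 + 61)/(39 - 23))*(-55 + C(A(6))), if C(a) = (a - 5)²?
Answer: -175/4 - 125*√2/8 ≈ -65.847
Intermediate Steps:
A(V) = √(-4 + V)
C(a) = (-5 + a)²
((-36 + 61)/(39 - 23))*(-55 + C(A(6))) = ((-36 + 61)/(39 - 23))*(-55 + (-5 + √(-4 + 6))²) = (25/16)*(-55 + (-5 + √2)²) = (25*(1/16))*(-55 + (-5 + √2)²) = 25*(-55 + (-5 + √2)²)/16 = -1375/16 + 25*(-5 + √2)²/16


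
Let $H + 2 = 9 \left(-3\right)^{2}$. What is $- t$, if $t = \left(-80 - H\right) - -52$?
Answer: $107$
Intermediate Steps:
$H = 79$ ($H = -2 + 9 \left(-3\right)^{2} = -2 + 9 \cdot 9 = -2 + 81 = 79$)
$t = -107$ ($t = \left(-80 - 79\right) - -52 = \left(-80 - 79\right) + 52 = -159 + 52 = -107$)
$- t = \left(-1\right) \left(-107\right) = 107$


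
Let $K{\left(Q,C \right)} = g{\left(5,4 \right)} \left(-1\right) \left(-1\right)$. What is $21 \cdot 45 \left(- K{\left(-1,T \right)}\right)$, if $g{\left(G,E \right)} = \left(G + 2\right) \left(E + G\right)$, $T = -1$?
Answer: $-59535$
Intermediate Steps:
$g{\left(G,E \right)} = \left(2 + G\right) \left(E + G\right)$
$K{\left(Q,C \right)} = 63$ ($K{\left(Q,C \right)} = \left(5^{2} + 2 \cdot 4 + 2 \cdot 5 + 4 \cdot 5\right) \left(-1\right) \left(-1\right) = \left(25 + 8 + 10 + 20\right) \left(-1\right) \left(-1\right) = 63 \left(-1\right) \left(-1\right) = \left(-63\right) \left(-1\right) = 63$)
$21 \cdot 45 \left(- K{\left(-1,T \right)}\right) = 21 \cdot 45 \left(\left(-1\right) 63\right) = 945 \left(-63\right) = -59535$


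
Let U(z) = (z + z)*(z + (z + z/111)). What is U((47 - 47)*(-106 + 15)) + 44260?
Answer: 44260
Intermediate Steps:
U(z) = 446*z**2/111 (U(z) = (2*z)*(z + (z + z*(1/111))) = (2*z)*(z + (z + z/111)) = (2*z)*(z + 112*z/111) = (2*z)*(223*z/111) = 446*z**2/111)
U((47 - 47)*(-106 + 15)) + 44260 = 446*((47 - 47)*(-106 + 15))**2/111 + 44260 = 446*(0*(-91))**2/111 + 44260 = (446/111)*0**2 + 44260 = (446/111)*0 + 44260 = 0 + 44260 = 44260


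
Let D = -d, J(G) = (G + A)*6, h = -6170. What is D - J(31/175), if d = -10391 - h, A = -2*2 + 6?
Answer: 736389/175 ≈ 4207.9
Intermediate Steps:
A = 2 (A = -4 + 6 = 2)
d = -4221 (d = -10391 - 1*(-6170) = -10391 + 6170 = -4221)
J(G) = 12 + 6*G (J(G) = (G + 2)*6 = (2 + G)*6 = 12 + 6*G)
D = 4221 (D = -1*(-4221) = 4221)
D - J(31/175) = 4221 - (12 + 6*(31/175)) = 4221 - (12 + 186/175) = 4221 - 1*2286/175 = 4221 - 2286/175 = 736389/175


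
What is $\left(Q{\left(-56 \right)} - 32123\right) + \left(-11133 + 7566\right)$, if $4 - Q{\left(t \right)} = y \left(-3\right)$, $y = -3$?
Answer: $-35695$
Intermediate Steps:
$Q{\left(t \right)} = -5$ ($Q{\left(t \right)} = 4 - \left(-3\right) \left(-3\right) = 4 - 9 = -5$)
$\left(Q{\left(-56 \right)} - 32123\right) + \left(-11133 + 7566\right) = \left(-5 - 32123\right) + \left(-11133 + 7566\right) = \left(-5 - 32123\right) - 3567 = -32128 - 3567 = -35695$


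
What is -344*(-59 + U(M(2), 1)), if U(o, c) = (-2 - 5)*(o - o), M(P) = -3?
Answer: 20296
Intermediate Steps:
U(o, c) = 0 (U(o, c) = -7*0 = 0)
-344*(-59 + U(M(2), 1)) = -344*(-59 + 0) = -344*(-59) = 20296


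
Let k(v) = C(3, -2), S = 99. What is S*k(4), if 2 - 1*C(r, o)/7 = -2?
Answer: 2772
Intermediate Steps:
C(r, o) = 28 (C(r, o) = 14 - 7*(-2) = 14 + 14 = 28)
k(v) = 28
S*k(4) = 99*28 = 2772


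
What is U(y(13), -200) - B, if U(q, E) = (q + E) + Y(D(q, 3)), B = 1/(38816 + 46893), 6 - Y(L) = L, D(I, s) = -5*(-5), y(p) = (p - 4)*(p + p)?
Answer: 1285634/85709 ≈ 15.000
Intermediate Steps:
y(p) = 2*p*(-4 + p) (y(p) = (-4 + p)*(2*p) = 2*p*(-4 + p))
D(I, s) = 25
Y(L) = 6 - L
B = 1/85709 ≈ 1.1667e-5
U(q, E) = -19 + E + q (U(q, E) = (q + E) + (6 - 1*25) = (E + q) + (6 - 25) = (E + q) - 19 = -19 + E + q)
U(y(13), -200) - B = (-19 - 200 + 2*13*(-4 + 13)) - 1*1/85709 = (-19 - 200 + 2*13*9) - 1/85709 = (-19 - 200 + 234) - 1/85709 = 15 - 1/85709 = 1285634/85709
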